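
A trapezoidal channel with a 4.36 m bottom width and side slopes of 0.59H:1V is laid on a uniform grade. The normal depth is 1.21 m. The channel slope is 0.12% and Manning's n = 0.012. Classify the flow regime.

With bottom width b = 4.36 m and side slope z = 0.59: A = (b + zy)y = (4.36 + 0.59×1.21)×1.21 = 6.139 m²; P = b + 2y√(1+z²) = 4.36 + 2×1.21×1.161 = 7.17 m.
Hydraulic radius R = A/P = 6.139/7.17 = 0.8563 m.
V = (1/n) R^(2/3) √S = (1/0.012) × 0.8563^(2/3) × √0.0012 = 2.603 m/s. Hydraulic depth D_h = A/T = 6.139/5.788 = 1.061 m.
Froude number Fr = V/√(g·D_h) = 2.603/√(9.81×1.061) = 0.807, which is less than 1, so the flow is subcritical.

subcritical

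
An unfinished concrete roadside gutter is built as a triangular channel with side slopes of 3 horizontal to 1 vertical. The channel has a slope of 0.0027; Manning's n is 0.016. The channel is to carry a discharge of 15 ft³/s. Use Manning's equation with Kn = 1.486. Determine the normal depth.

y_n = 1.22 ft

Manning's equation rearranged: A R^(2/3) = nQ / (1.486·√S) = 0.016 × 15 / (1.486 × √0.0027) = 3.108.
Trying y = 1.46 ft: A R^(2/3) = 5.006 — over.
Trying y = 0.975 ft: A R^(2/3) = 1.706 — short.
Trying y = 1.22 ft: A R^(2/3) = 3.101 — ≈ 3.108.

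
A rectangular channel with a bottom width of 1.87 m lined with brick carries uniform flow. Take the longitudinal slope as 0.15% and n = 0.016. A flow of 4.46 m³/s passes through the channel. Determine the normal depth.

y_n = 1.44 m

Manning's equation rearranged: A R^(2/3) = nQ / (1·√S) = 0.016 × 4.46 / (√0.0015) = 1.843.
Try y = 1.17 m: A R^(2/3) = 1.414 — too small.
Try y = 1.44 m: A R^(2/3) = 1.844 — close enough.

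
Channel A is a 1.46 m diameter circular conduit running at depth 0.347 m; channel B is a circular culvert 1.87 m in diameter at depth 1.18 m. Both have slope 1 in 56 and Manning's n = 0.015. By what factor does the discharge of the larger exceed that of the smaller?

11.3

Channel A: For a circular section of diameter D = 1.46 m at depth y = 0.347 m, the central angle is θ = 2 arccos(1 − 2y/D) = 2.037 rad. Then A = (D²/8)(θ − sin θ) = 0.3047 m² and P = Dθ/2 = 1.487 m. Hydraulic radius R = A/P = 0.3047/1.487 = 0.2049 m. Q_A = (1/0.015)·0.3047·0.2049^(2/3)·√0.01786 = 0.9436 m³/s.
Channel B: For a circular section of diameter D = 1.87 m at depth y = 1.18 m, the central angle is θ = 2 arccos(1 − 2y/D) = 3.672 rad. Then A = (D²/8)(θ − sin θ) = 1.826 m² and P = Dθ/2 = 3.433 m. Hydraulic radius R = A/P = 1.826/3.433 = 0.5319 m. Q_B = (1/0.015)·1.826·0.5319^(2/3)·√0.01786 = 10.68 m³/s.
The larger discharge is 10.68 m³/s and the smaller is 0.9436 m³/s; the ratio is 11.3.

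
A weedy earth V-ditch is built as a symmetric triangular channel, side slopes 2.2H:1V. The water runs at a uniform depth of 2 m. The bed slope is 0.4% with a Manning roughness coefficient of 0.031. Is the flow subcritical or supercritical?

subcritical

For a triangular section with side slope z = 2.2: A = zy² = 2.2×2² = 8.8 m²; P = 2y√(1+z²) = 2×2×2.417 = 9.666 m.
Hydraulic radius R = A/P = 8.8/9.666 = 0.9104 m.
V = (1/n) R^(2/3) √S = (1/0.031) × 0.9104^(2/3) × √0.004 = 1.916 m/s. Hydraulic depth D_h = A/T = 8.8/8.8 = 1 m.
Froude number Fr = V/√(g·D_h) = 1.916/√(9.81×1) = 0.612, which is less than 1, so the flow is subcritical.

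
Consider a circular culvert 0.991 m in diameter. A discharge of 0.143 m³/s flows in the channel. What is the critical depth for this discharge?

y_c = 0.21 m

At critical depth, Q² T / (g A³) = 1, i.e. A³/T = Q²/g = 0.143²/9.81 = 0.002085.
At y = 0.17 m: A³/T = 0.0009149 — low.
At y = 0.264 m: A³/T = 0.005117 — high.
At y = 0.21 m: A³/T = 0.002095 — ≈ 0.002085.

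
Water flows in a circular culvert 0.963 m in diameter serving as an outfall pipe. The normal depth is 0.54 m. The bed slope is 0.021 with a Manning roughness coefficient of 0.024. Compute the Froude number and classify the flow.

For a circular section of diameter D = 0.963 m at depth y = 0.54 m, the central angle is θ = 2 arccos(1 − 2y/D) = 3.385 rad. Then A = (D²/8)(θ − sin θ) = 0.4204 m² and P = Dθ/2 = 1.63 m.
Hydraulic radius R = A/P = 0.4204/1.63 = 0.2579 m.
V = (1/n) R^(2/3) √S = (1/0.024) × 0.2579^(2/3) × √0.021 = 2.446 m/s. Hydraulic depth D_h = A/T = 0.4204/0.9559 = 0.4398 m.
Froude number Fr = V/√(g·D_h) = 2.446/√(9.81×0.4398) = 1.18, which is greater than 1, so the flow is supercritical.

supercritical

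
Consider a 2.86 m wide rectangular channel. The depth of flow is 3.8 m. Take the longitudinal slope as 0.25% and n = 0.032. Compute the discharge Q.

Flow area A = b·y = 2.86 × 3.8 = 10.87 m². Wetted perimeter P = b + 2y = 2.86 + 2×3.8 = 10.46 m.
Hydraulic radius R = A/P = 10.87/10.46 = 1.039 m.
Manning's equation: Q = (1/n) A R^(2/3) S^(1/2) = (1/0.032) × 10.87 × 1.039^(2/3) × 0.0025^(1/2) = 17.4 m³/s.

Q = 17.4 m³/s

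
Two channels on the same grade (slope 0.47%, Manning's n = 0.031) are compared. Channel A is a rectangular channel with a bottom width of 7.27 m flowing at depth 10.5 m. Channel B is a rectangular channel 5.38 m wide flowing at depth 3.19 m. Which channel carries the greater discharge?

Channel A: Flow area A = b·y = 7.27 × 10.5 = 76.33 m². Wetted perimeter P = b + 2y = 7.27 + 2×10.5 = 28.27 m. Hydraulic radius R = A/P = 76.33/28.27 = 2.7 m. Q_A = (1/0.031)·76.33·2.7^(2/3)·√0.0047 = 327.3 m³/s.
Channel B: Flow area A = b·y = 5.38 × 3.19 = 17.16 m². Wetted perimeter P = b + 2y = 5.38 + 2×3.19 = 11.76 m. Hydraulic radius R = A/P = 17.16/11.76 = 1.459 m. Q_B = (1/0.031)·17.16·1.459^(2/3)·√0.0047 = 48.83 m³/s.
Q_A = 327.3 m³/s vs Q_B = 48.83 m³/s, so channel A carries more.

channel A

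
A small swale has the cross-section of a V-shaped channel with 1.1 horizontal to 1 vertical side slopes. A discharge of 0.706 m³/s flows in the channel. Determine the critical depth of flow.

At critical depth, Q² T / (g A³) = 1, i.e. A³/T = Q²/g = 0.706²/9.81 = 0.05081.
Trying y = 0.734 m: A³/T = 0.1289 — too large.
Trying y = 0.542 m: A³/T = 0.0283 — too small.
Trying y = 0.609 m: A³/T = 0.05068 — matches.

y_c = 0.609 m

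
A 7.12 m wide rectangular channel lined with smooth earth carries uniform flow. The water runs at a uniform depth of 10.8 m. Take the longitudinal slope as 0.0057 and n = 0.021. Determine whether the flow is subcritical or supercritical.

Flow area A = b·y = 7.12 × 10.8 = 76.9 m². Wetted perimeter P = b + 2y = 7.12 + 2×10.8 = 28.72 m.
Hydraulic radius R = A/P = 76.9/28.72 = 2.677 m.
V = (1/n) R^(2/3) √S = (1/0.021) × 2.677^(2/3) × √0.0057 = 6.932 m/s. Hydraulic depth D_h = A/T = 76.9/7.12 = 10.8 m.
Froude number Fr = V/√(g·D_h) = 6.932/√(9.81×10.8) = 0.673, which is less than 1, so the flow is subcritical.

subcritical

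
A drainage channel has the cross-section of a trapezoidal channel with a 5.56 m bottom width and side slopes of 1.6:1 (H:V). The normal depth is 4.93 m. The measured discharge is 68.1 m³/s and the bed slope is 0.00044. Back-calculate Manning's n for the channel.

With bottom width b = 5.56 m and side slope z = 1.6: A = (b + zy)y = (5.56 + 1.6×4.93)×4.93 = 66.3 m²; P = b + 2y√(1+z²) = 5.56 + 2×4.93×1.887 = 24.16 m.
Hydraulic radius R = A/P = 66.3/24.16 = 2.744 m.
Rearranging Manning's equation: n = (1/Q) A R^(2/3) S^(1/2) = (1/68.1) × 66.3 × 2.744^(2/3) × √0.00044 = 0.04.

n = 0.04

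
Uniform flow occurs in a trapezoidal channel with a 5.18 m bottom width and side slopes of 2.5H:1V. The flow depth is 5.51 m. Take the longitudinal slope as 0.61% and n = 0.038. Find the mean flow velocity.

With bottom width b = 5.18 m and side slope z = 2.5: A = (b + zy)y = (5.18 + 2.5×5.51)×5.51 = 104.4 m²; P = b + 2y√(1+z²) = 5.18 + 2×5.51×2.693 = 34.85 m.
Hydraulic radius R = A/P = 104.4/34.85 = 2.997 m.
From Manning's equation, V = (1/n) R^(2/3) S^(1/2) = (1/0.038) × 2.997^(2/3) × 0.0061^(1/2) = 4.27 m/s.

V = 4.27 m/s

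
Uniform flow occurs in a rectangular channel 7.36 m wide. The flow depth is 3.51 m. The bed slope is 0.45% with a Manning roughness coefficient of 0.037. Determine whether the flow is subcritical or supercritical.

Flow area A = b·y = 7.36 × 3.51 = 25.83 m². Wetted perimeter P = b + 2y = 7.36 + 2×3.51 = 14.38 m.
Hydraulic radius R = A/P = 25.83/14.38 = 1.796 m.
V = (1/n) R^(2/3) √S = (1/0.037) × 1.796^(2/3) × √0.0045 = 2.679 m/s. Hydraulic depth D_h = A/T = 25.83/7.36 = 3.51 m.
Froude number Fr = V/√(g·D_h) = 2.679/√(9.81×3.51) = 0.457, which is less than 1, so the flow is subcritical.

subcritical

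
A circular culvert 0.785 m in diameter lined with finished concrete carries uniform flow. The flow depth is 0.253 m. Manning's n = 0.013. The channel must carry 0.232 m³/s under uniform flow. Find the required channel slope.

S = 0.00674

For a circular section of diameter D = 0.785 m at depth y = 0.253 m, the central angle is θ = 2 arccos(1 − 2y/D) = 2.415 rad. Then A = (D²/8)(θ − sin θ) = 0.1348 m² and P = Dθ/2 = 0.9478 m.
Hydraulic radius R = A/P = 0.1348/0.9478 = 0.1423 m.
From Manning's equation, S = [nQ / (1 A R^(2/3))]² = [0.013 × 0.232 / (1 × 0.1348 × 0.1423^(2/3))]² = 0.00674.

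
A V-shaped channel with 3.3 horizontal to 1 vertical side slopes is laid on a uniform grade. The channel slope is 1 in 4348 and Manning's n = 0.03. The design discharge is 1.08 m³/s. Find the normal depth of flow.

y_n = 1.02 m

Manning's equation rearranged: A R^(2/3) = nQ / (1·√S) = 0.03 × 1.08 / (√0.00023) = 2.136.
Try y = 1.17 m: A R^(2/3) = 3.069 — high.
Try y = 0.89 m: A R^(2/3) = 1.48 — low.
Try y = 1.02 m: A R^(2/3) = 2.128 — close enough.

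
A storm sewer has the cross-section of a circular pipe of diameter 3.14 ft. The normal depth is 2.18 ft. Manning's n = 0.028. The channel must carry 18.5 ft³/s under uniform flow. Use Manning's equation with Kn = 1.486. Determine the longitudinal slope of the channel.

For a circular section of diameter D = 3.14 ft at depth y = 2.18 ft, the central angle is θ = 2 arccos(1 − 2y/D) = 3.94 rad. Then A = (D²/8)(θ − sin θ) = 5.738 ft² and P = Dθ/2 = 6.185 ft.
Hydraulic radius R = A/P = 5.738/6.185 = 0.9277 ft.
From Manning's equation, S = [nQ / (1.486 A R^(2/3))]² = [0.028 × 18.5 / (1.486 × 5.738 × 0.9277^(2/3))]² = 0.00408.

S = 0.00408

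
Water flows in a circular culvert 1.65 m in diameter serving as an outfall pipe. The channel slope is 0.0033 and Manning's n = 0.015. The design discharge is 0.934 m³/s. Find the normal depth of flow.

y_n = 0.508 m

Manning's equation rearranged: A R^(2/3) = nQ / (1·√S) = 0.015 × 0.934 / (√0.0033) = 0.2439.
At y = 0.445 m: A R^(2/3) = 0.1885 — too small.
At y = 0.612 m: A R^(2/3) = 0.3473 — too large.
At y = 0.508 m: A R^(2/3) = 0.244 — close enough.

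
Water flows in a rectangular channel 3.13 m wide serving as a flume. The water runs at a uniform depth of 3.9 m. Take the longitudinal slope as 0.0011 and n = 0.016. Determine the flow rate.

Flow area A = b·y = 3.13 × 3.9 = 12.21 m². Wetted perimeter P = b + 2y = 3.13 + 2×3.9 = 10.93 m.
Hydraulic radius R = A/P = 12.21/10.93 = 1.117 m.
Manning's equation: Q = (1/n) A R^(2/3) S^(1/2) = (1/0.016) × 12.21 × 1.117^(2/3) × 0.0011^(1/2) = 27.2 m³/s.

Q = 27.2 m³/s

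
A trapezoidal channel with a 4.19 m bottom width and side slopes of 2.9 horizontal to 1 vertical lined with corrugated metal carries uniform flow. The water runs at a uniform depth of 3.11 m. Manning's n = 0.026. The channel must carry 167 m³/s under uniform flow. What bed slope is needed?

With bottom width b = 4.19 m and side slope z = 2.9: A = (b + zy)y = (4.19 + 2.9×3.11)×3.11 = 41.08 m²; P = b + 2y√(1+z²) = 4.19 + 2×3.11×3.068 = 23.27 m.
Hydraulic radius R = A/P = 41.08/23.27 = 1.765 m.
From Manning's equation, S = [nQ / (1 A R^(2/3))]² = [0.026 × 167 / (1 × 41.08 × 1.765^(2/3))]² = 0.00524.

S = 0.00524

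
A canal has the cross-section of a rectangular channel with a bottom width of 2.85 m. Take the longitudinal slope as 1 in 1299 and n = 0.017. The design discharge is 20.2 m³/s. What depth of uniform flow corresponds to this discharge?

y_n = 4.17 m

Manning's equation rearranged: A R^(2/3) = nQ / (1·√S) = 0.017 × 20.2 / (√0.0007698) = 12.38.
Try y = 5.33 m: A R^(2/3) = 16.43 — over.
Try y = 4.17 m: A R^(2/3) = 12.37 — ≈ 12.38.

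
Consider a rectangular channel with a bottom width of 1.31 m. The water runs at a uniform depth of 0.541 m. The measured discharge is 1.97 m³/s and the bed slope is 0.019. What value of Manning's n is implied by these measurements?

Flow area A = b·y = 1.31 × 0.541 = 0.7087 m². Wetted perimeter P = b + 2y = 1.31 + 2×0.541 = 2.392 m.
Hydraulic radius R = A/P = 0.7087/2.392 = 0.2963 m.
Rearranging Manning's equation: n = (1/Q) A R^(2/3) S^(1/2) = (1/1.97) × 0.7087 × 0.2963^(2/3) × √0.019 = 0.022.

n = 0.022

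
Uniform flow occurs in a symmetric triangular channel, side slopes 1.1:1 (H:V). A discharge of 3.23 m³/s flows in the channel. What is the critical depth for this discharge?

At critical depth, Q² T / (g A³) = 1, i.e. A³/T = Q²/g = 3.23²/9.81 = 1.063.
Try y = 0.824 m: A³/T = 0.2298 — short.
Try y = 1.38 m: A³/T = 3.028 — over.
Try y = 1.12 m: A³/T = 1.066 — matches.

y_c = 1.12 m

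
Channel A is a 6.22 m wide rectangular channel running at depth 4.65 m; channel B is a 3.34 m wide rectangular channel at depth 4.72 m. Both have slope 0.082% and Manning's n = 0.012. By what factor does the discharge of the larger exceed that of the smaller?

Channel A: Flow area A = b·y = 6.22 × 4.65 = 28.92 m². Wetted perimeter P = b + 2y = 6.22 + 2×4.65 = 15.52 m. Hydraulic radius R = A/P = 28.92/15.52 = 1.864 m. Q_A = (1/0.012)·28.92·1.864^(2/3)·√0.00082 = 104.5 m³/s.
Channel B: Flow area A = b·y = 3.34 × 4.72 = 15.76 m². Wetted perimeter P = b + 2y = 3.34 + 2×4.72 = 12.78 m. Hydraulic radius R = A/P = 15.76/12.78 = 1.234 m. Q_B = (1/0.012)·15.76·1.234^(2/3)·√0.00082 = 43.27 m³/s.
The larger discharge is 104.5 m³/s and the smaller is 43.27 m³/s; the ratio is 2.42.

2.42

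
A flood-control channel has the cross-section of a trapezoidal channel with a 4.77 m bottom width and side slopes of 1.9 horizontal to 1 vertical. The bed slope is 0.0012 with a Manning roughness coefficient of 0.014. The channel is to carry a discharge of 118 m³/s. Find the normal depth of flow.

y_n = 3.05 m

Manning's equation rearranged: A R^(2/3) = nQ / (1·√S) = 0.014 × 118 / (√0.0012) = 47.69.
Try y = 2.17 m: A R^(2/3) = 23.8 — too small.
Try y = 3.62 m: A R^(2/3) = 68.61 — too large.
Try y = 3.05 m: A R^(2/3) = 47.74 — close enough.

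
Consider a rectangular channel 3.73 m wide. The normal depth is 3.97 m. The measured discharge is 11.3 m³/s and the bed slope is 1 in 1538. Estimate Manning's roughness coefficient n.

Flow area A = b·y = 3.73 × 3.97 = 14.81 m². Wetted perimeter P = b + 2y = 3.73 + 2×3.97 = 11.67 m.
Hydraulic radius R = A/P = 14.81/11.67 = 1.269 m.
Rearranging Manning's equation: n = (1/Q) A R^(2/3) S^(1/2) = (1/11.3) × 14.81 × 1.269^(2/3) × √0.0006502 = 0.0392.

n = 0.0392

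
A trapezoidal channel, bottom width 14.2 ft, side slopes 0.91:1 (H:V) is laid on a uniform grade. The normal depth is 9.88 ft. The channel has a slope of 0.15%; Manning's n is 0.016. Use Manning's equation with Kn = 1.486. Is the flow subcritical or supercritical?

With bottom width b = 14.2 ft and side slope z = 0.91: A = (b + zy)y = (14.2 + 0.91×9.88)×9.88 = 229.1 ft²; P = b + 2y√(1+z²) = 14.2 + 2×9.88×1.352 = 40.92 ft.
Hydraulic radius R = A/P = 229.1/40.92 = 5.6 ft.
V = (1.486/n) R^(2/3) √S = (1.486/0.016) × 5.6^(2/3) × √0.0015 = 11.34 ft/s. Hydraulic depth D_h = A/T = 229.1/32.18 = 7.12 ft.
Froude number Fr = V/√(g·D_h) = 11.34/√(32.2×7.12) = 0.749, which is less than 1, so the flow is subcritical.

subcritical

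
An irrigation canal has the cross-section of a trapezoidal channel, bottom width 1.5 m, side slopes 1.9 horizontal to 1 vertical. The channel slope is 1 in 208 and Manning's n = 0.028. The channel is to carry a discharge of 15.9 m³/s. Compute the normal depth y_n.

Manning's equation rearranged: A R^(2/3) = nQ / (1·√S) = 0.028 × 15.9 / (√0.004808) = 6.421.
Try y = 1.71 m: A R^(2/3) = 7.672 — too large.
Try y = 1.09 m: A R^(2/3) = 2.86 — too small.
Try y = 1.58 m: A R^(2/3) = 6.426 — close enough.

y_n = 1.58 m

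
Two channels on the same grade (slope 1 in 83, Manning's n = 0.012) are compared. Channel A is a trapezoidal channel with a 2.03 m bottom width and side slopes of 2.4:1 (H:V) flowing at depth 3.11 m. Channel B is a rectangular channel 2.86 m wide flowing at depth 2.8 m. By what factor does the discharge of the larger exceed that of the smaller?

Channel A: With bottom width b = 2.03 m and side slope z = 2.4: A = (b + zy)y = (2.03 + 2.4×3.11)×3.11 = 29.53 m²; P = b + 2y√(1+z²) = 2.03 + 2×3.11×2.6 = 18.2 m. Hydraulic radius R = A/P = 29.53/18.2 = 1.622 m. Q_A = (1/0.012)·29.53·1.622^(2/3)·√0.01205 = 372.9 m³/s.
Channel B: Flow area A = b·y = 2.86 × 2.8 = 8.008 m². Wetted perimeter P = b + 2y = 2.86 + 2×2.8 = 8.46 m. Hydraulic radius R = A/P = 8.008/8.46 = 0.9466 m. Q_B = (1/0.012)·8.008·0.9466^(2/3)·√0.01205 = 70.62 m³/s.
The larger discharge is 372.9 m³/s and the smaller is 70.62 m³/s; the ratio is 5.28.

5.28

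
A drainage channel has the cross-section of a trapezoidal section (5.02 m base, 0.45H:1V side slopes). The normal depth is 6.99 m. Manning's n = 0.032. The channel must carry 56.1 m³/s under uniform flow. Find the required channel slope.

With bottom width b = 5.02 m and side slope z = 0.45: A = (b + zy)y = (5.02 + 0.45×6.99)×6.99 = 57.08 m²; P = b + 2y√(1+z²) = 5.02 + 2×6.99×1.097 = 20.35 m.
Hydraulic radius R = A/P = 57.08/20.35 = 2.805 m.
From Manning's equation, S = [nQ / (1 A R^(2/3))]² = [0.032 × 56.1 / (1 × 57.08 × 2.805^(2/3))]² = 0.00025.

S = 0.00025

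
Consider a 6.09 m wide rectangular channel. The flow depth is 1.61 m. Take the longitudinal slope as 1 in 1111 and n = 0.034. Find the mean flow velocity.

V = 0.913 m/s

Flow area A = b·y = 6.09 × 1.61 = 9.805 m². Wetted perimeter P = b + 2y = 6.09 + 2×1.61 = 9.31 m.
Hydraulic radius R = A/P = 9.805/9.31 = 1.053 m.
From Manning's equation, V = (1/n) R^(2/3) S^(1/2) = (1/0.034) × 1.053^(2/3) × 0.0009001^(1/2) = 0.913 m/s.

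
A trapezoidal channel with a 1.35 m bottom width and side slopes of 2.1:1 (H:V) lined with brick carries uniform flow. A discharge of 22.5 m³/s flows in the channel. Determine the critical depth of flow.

y_c = 1.59 m

At critical depth, Q² T / (g A³) = 1, i.e. A³/T = Q²/g = 22.5²/9.81 = 51.61.
At y = 1.92 m: A³/T = 117.2 — over.
At y = 1.18 m: A³/T = 14.62 — short.
At y = 1.59 m: A³/T = 51.62 — close enough.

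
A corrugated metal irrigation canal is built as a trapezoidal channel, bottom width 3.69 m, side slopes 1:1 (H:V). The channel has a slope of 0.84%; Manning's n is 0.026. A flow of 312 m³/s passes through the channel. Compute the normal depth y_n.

y_n = 5.29 m

Manning's equation rearranged: A R^(2/3) = nQ / (1·√S) = 0.026 × 312 / (√0.0084) = 88.51.
Try y = 3.82 m: A R^(2/3) = 45.22 — too small.
Try y = 5.29 m: A R^(2/3) = 88.59 — close enough.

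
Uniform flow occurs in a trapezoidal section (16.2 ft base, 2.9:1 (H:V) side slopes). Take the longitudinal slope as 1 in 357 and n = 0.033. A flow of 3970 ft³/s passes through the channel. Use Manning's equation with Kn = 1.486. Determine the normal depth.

Manning's equation rearranged: A R^(2/3) = nQ / (1.486·√S) = 0.033 × 3970 / (1.486 × √0.002801) = 1666.
Trying y = 12.5 ft: A R^(2/3) = 2412 — high.
Trying y = 10.6 ft: A R^(2/3) = 1666 — ≈ 1666.

y_n = 10.6 ft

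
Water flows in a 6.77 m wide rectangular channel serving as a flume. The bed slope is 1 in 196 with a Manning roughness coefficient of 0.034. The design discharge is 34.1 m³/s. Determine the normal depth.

Manning's equation rearranged: A R^(2/3) = nQ / (1·√S) = 0.034 × 34.1 / (√0.005102) = 16.23.
Trying y = 1.65 m: A R^(2/3) = 11.97 — low.
Trying y = 2.04 m: A R^(2/3) = 16.22 — ≈ 16.23.

y_n = 2.04 m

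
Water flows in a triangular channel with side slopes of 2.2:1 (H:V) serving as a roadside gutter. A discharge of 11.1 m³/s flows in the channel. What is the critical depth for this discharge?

y_c = 1.39 m

At critical depth, Q² T / (g A³) = 1, i.e. A³/T = Q²/g = 11.1²/9.81 = 12.56.
Trying y = 1.51 m: A³/T = 19 — over.
Trying y = 1.11 m: A³/T = 4.078 — short.
Trying y = 1.39 m: A³/T = 12.56 — ≈ 12.56.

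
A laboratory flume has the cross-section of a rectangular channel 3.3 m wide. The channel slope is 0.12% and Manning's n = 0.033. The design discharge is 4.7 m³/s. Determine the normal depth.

y_n = 1.57 m

Manning's equation rearranged: A R^(2/3) = nQ / (1·√S) = 0.033 × 4.7 / (√0.0012) = 4.477.
At y = 1.73 m: A R^(2/3) = 5.101 — over.
At y = 1.13 m: A R^(2/3) = 2.857 — short.
At y = 1.57 m: A R^(2/3) = 4.482 — close enough.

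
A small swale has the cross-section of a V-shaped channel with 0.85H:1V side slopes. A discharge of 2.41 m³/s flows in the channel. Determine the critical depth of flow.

y_c = 1.1 m

At critical depth, Q² T / (g A³) = 1, i.e. A³/T = Q²/g = 2.41²/9.81 = 0.5921.
Trying y = 0.844 m: A³/T = 0.1547 — too small.
Trying y = 1.19 m: A³/T = 0.8621 — too large.
Trying y = 1.1 m: A³/T = 0.5818 — matches.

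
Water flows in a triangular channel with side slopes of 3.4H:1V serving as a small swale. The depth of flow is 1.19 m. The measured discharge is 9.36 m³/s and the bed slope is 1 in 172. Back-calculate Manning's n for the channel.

For a triangular section with side slope z = 3.4: A = zy² = 3.4×1.19² = 4.815 m²; P = 2y√(1+z²) = 2×1.19×3.544 = 8.435 m.
Hydraulic radius R = A/P = 4.815/8.435 = 0.5708 m.
Rearranging Manning's equation: n = (1/Q) A R^(2/3) S^(1/2) = (1/9.36) × 4.815 × 0.5708^(2/3) × √0.005814 = 0.027.

n = 0.027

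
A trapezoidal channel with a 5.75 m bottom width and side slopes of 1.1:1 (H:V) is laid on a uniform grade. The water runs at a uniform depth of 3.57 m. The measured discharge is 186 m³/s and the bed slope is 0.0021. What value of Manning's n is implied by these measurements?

n = 0.014

With bottom width b = 5.75 m and side slope z = 1.1: A = (b + zy)y = (5.75 + 1.1×3.57)×3.57 = 34.55 m²; P = b + 2y√(1+z²) = 5.75 + 2×3.57×1.487 = 16.36 m.
Hydraulic radius R = A/P = 34.55/16.36 = 2.111 m.
Rearranging Manning's equation: n = (1/Q) A R^(2/3) S^(1/2) = (1/186) × 34.55 × 2.111^(2/3) × √0.0021 = 0.014.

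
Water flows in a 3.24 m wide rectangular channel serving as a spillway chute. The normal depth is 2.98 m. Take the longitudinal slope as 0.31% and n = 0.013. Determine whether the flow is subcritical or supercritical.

subcritical

Flow area A = b·y = 3.24 × 2.98 = 9.655 m². Wetted perimeter P = b + 2y = 3.24 + 2×2.98 = 9.2 m.
Hydraulic radius R = A/P = 9.655/9.2 = 1.049 m.
V = (1/n) R^(2/3) √S = (1/0.013) × 1.049^(2/3) × √0.0031 = 4.423 m/s. Hydraulic depth D_h = A/T = 9.655/3.24 = 2.98 m.
Froude number Fr = V/√(g·D_h) = 4.423/√(9.81×2.98) = 0.818, which is less than 1, so the flow is subcritical.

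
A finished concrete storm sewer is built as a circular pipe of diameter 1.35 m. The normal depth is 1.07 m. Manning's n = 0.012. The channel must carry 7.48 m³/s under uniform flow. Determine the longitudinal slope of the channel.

For a circular section of diameter D = 1.35 m at depth y = 1.07 m, the central angle is θ = 2 arccos(1 − 2y/D) = 4.392 rad. Then A = (D²/8)(θ − sin θ) = 1.217 m² and P = Dθ/2 = 2.964 m.
Hydraulic radius R = A/P = 1.217/2.964 = 0.4104 m.
From Manning's equation, S = [nQ / (1 A R^(2/3))]² = [0.012 × 7.48 / (1 × 1.217 × 0.4104^(2/3))]² = 0.0178.

S = 0.0178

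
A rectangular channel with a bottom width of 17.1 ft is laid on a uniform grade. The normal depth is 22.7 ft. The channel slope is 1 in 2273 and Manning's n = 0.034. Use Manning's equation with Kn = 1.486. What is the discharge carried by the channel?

Flow area A = b·y = 17.1 × 22.7 = 388.2 ft². Wetted perimeter P = b + 2y = 17.1 + 2×22.7 = 62.5 ft.
Hydraulic radius R = A/P = 388.2/62.5 = 6.211 ft.
Manning's equation: Q = (1.486/n) A R^(2/3) S^(1/2) = (1.486/0.034) × 388.2 × 6.211^(2/3) × 0.0004399^(1/2) = 1200 ft³/s.

Q = 1200 ft³/s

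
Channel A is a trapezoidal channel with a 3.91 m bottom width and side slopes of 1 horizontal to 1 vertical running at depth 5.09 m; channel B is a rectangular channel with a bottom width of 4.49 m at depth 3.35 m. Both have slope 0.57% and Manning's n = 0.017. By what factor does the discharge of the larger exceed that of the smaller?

Channel A: With bottom width b = 3.91 m and side slope z = 1: A = (b + zy)y = (3.91 + 1×5.09)×5.09 = 45.81 m²; P = b + 2y√(1+z²) = 3.91 + 2×5.09×1.414 = 18.31 m. Hydraulic radius R = A/P = 45.81/18.31 = 2.502 m. Q_A = (1/0.017)·45.81·2.502^(2/3)·√0.0057 = 375 m³/s.
Channel B: Flow area A = b·y = 4.49 × 3.35 = 15.04 m². Wetted perimeter P = b + 2y = 4.49 + 2×3.35 = 11.19 m. Hydraulic radius R = A/P = 15.04/11.19 = 1.344 m. Q_B = (1/0.017)·15.04·1.344^(2/3)·√0.0057 = 81.36 m³/s.
The larger discharge is 375 m³/s and the smaller is 81.36 m³/s; the ratio is 4.61.

4.61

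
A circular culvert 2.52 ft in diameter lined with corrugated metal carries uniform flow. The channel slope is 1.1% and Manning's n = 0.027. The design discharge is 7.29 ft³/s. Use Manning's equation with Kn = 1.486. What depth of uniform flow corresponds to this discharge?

y_n = 1.02 ft

Manning's equation rearranged: A R^(2/3) = nQ / (1.486·√S) = 0.027 × 7.29 / (1.486 × √0.011) = 1.263.
Trying y = 0.903 ft: A R^(2/3) = 1.007 — low.
Trying y = 1.13 ft: A R^(2/3) = 1.517 — high.
Trying y = 1.02 ft: A R^(2/3) = 1.262 — close enough.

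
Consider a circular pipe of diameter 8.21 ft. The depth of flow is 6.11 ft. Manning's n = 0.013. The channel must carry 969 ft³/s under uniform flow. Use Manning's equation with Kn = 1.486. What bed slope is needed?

S = 0.012

For a circular section of diameter D = 8.21 ft at depth y = 6.11 ft, the central angle is θ = 2 arccos(1 − 2y/D) = 4.162 rad. Then A = (D²/8)(θ − sin θ) = 42.25 ft² and P = Dθ/2 = 17.09 ft.
Hydraulic radius R = A/P = 42.25/17.09 = 2.473 ft.
From Manning's equation, S = [nQ / (1.486 A R^(2/3))]² = [0.013 × 969 / (1.486 × 42.25 × 2.473^(2/3))]² = 0.012.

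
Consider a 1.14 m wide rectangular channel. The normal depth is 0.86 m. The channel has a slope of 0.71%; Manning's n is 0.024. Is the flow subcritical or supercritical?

Flow area A = b·y = 1.14 × 0.86 = 0.9804 m². Wetted perimeter P = b + 2y = 1.14 + 2×0.86 = 2.86 m.
Hydraulic radius R = A/P = 0.9804/2.86 = 0.3428 m.
V = (1/n) R^(2/3) √S = (1/0.024) × 0.3428^(2/3) × √0.0071 = 1.72 m/s. Hydraulic depth D_h = A/T = 0.9804/1.14 = 0.86 m.
Froude number Fr = V/√(g·D_h) = 1.72/√(9.81×0.86) = 0.592, which is less than 1, so the flow is subcritical.

subcritical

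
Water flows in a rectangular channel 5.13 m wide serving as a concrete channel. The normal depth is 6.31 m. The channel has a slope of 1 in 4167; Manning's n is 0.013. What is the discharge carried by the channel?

Flow area A = b·y = 5.13 × 6.31 = 32.37 m². Wetted perimeter P = b + 2y = 5.13 + 2×6.31 = 17.75 m.
Hydraulic radius R = A/P = 32.37/17.75 = 1.824 m.
Manning's equation: Q = (1/n) A R^(2/3) S^(1/2) = (1/0.013) × 32.37 × 1.824^(2/3) × 0.00024^(1/2) = 57.6 m³/s.

Q = 57.6 m³/s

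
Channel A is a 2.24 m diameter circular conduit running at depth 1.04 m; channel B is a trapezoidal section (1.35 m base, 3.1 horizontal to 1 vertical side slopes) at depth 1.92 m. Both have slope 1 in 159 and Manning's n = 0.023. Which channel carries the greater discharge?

channel B

Channel A: For a circular section of diameter D = 2.24 m at depth y = 1.04 m, the central angle is θ = 2 arccos(1 − 2y/D) = 2.999 rad. Then A = (D²/8)(θ − sin θ) = 1.791 m² and P = Dθ/2 = 3.358 m. Hydraulic radius R = A/P = 1.791/3.358 = 0.5334 m. Q_A = (1/0.023)·1.791·0.5334^(2/3)·√0.006289 = 4.062 m³/s.
Channel B: With bottom width b = 1.35 m and side slope z = 3.1: A = (b + zy)y = (1.35 + 3.1×1.92)×1.92 = 14.02 m²; P = b + 2y√(1+z²) = 1.35 + 2×1.92×3.257 = 13.86 m. Hydraulic radius R = A/P = 14.02/13.86 = 1.012 m. Q_B = (1/0.023)·14.02·1.012^(2/3)·√0.006289 = 48.72 m³/s.
Q_A = 4.062 m³/s vs Q_B = 48.72 m³/s, so channel B carries more.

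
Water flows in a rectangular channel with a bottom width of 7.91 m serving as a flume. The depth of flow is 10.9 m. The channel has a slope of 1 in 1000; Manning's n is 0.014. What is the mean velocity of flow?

V = 4.6 m/s

Flow area A = b·y = 7.91 × 10.9 = 86.22 m². Wetted perimeter P = b + 2y = 7.91 + 2×10.9 = 29.71 m.
Hydraulic radius R = A/P = 86.22/29.71 = 2.902 m.
From Manning's equation, V = (1/n) R^(2/3) S^(1/2) = (1/0.014) × 2.902^(2/3) × 0.001^(1/2) = 4.6 m/s.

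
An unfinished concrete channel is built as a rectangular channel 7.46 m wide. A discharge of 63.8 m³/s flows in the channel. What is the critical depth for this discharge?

For a rectangular channel, critical depth y_c = (q²/g)^(1/3) where q = Q/b = 63.8/7.46 = 8.552 m²/s.
So y_c = (8.552²/9.81)^(1/3) = 1.95 m.

y_c = 1.95 m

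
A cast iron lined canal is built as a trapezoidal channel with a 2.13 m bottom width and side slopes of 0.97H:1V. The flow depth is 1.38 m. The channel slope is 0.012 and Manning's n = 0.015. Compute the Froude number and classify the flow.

supercritical

With bottom width b = 2.13 m and side slope z = 0.97: A = (b + zy)y = (2.13 + 0.97×1.38)×1.38 = 4.787 m²; P = b + 2y√(1+z²) = 2.13 + 2×1.38×1.393 = 5.975 m.
Hydraulic radius R = A/P = 4.787/5.975 = 0.8011 m.
V = (1/n) R^(2/3) √S = (1/0.015) × 0.8011^(2/3) × √0.012 = 6.299 m/s. Hydraulic depth D_h = A/T = 4.787/4.807 = 0.9957 m.
Froude number Fr = V/√(g·D_h) = 6.299/√(9.81×0.9957) = 2.02, which is greater than 1, so the flow is supercritical.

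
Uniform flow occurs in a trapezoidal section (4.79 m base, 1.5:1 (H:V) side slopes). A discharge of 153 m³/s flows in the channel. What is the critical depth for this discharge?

At critical depth, Q² T / (g A³) = 1, i.e. A³/T = Q²/g = 153²/9.81 = 2386.
Trying y = 2.68 m: A³/T = 1026 — short.
Trying y = 4.17 m: A³/T = 5648 — over.
Trying y = 3.35 m: A³/T = 2395 — close enough.

y_c = 3.35 m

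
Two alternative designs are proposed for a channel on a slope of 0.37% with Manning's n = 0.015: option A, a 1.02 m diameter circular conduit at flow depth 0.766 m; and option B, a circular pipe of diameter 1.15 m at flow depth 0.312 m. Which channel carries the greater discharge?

channel A

Channel A: For a circular section of diameter D = 1.02 m at depth y = 0.766 m, the central angle is θ = 2 arccos(1 − 2y/D) = 4.193 rad. Then A = (D²/8)(θ − sin θ) = 0.6583 m² and P = Dθ/2 = 2.139 m. Hydraulic radius R = A/P = 0.6583/2.139 = 0.3078 m. Q_A = (1/0.015)·0.6583·0.3078^(2/3)·√0.0037 = 1.217 m³/s.
Channel B: For a circular section of diameter D = 1.15 m at depth y = 0.312 m, the central angle is θ = 2 arccos(1 − 2y/D) = 2.191 rad. Then A = (D²/8)(θ − sin θ) = 0.2278 m² and P = Dθ/2 = 1.26 m. Hydraulic radius R = A/P = 0.2278/1.26 = 0.1808 m. Q_B = (1/0.015)·0.2278·0.1808^(2/3)·√0.0037 = 0.2953 m³/s.
Q_A = 1.217 m³/s vs Q_B = 0.2953 m³/s, so channel A carries more.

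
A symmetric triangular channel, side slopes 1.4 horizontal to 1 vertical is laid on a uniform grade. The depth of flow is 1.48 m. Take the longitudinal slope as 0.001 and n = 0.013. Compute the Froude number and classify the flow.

For a triangular section with side slope z = 1.4: A = zy² = 1.4×1.48² = 3.067 m²; P = 2y√(1+z²) = 2×1.48×1.72 = 5.093 m.
Hydraulic radius R = A/P = 3.067/5.093 = 0.6022 m.
V = (1/n) R^(2/3) √S = (1/0.013) × 0.6022^(2/3) × √0.001 = 1.735 m/s. Hydraulic depth D_h = A/T = 3.067/4.144 = 0.74 m.
Froude number Fr = V/√(g·D_h) = 1.735/√(9.81×0.74) = 0.644, which is less than 1, so the flow is subcritical.

subcritical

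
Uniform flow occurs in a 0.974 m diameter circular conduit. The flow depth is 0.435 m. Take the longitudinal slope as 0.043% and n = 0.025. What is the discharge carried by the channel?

Q = 0.099 m³/s

For a circular section of diameter D = 0.974 m at depth y = 0.435 m, the central angle is θ = 2 arccos(1 − 2y/D) = 2.928 rad. Then A = (D²/8)(θ − sin θ) = 0.322 m² and P = Dθ/2 = 1.426 m.
Hydraulic radius R = A/P = 0.322/1.426 = 0.2258 m.
Manning's equation: Q = (1/n) A R^(2/3) S^(1/2) = (1/0.025) × 0.322 × 0.2258^(2/3) × 0.00043^(1/2) = 0.099 m³/s.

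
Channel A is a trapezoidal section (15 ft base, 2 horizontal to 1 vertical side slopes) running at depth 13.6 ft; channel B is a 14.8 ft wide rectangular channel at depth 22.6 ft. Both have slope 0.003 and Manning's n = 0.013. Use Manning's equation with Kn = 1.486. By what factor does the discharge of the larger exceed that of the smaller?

2.1

Channel A: With bottom width b = 15 ft and side slope z = 2: A = (b + zy)y = (15 + 2×13.6)×13.6 = 573.9 ft²; P = b + 2y√(1+z²) = 15 + 2×13.6×2.236 = 75.82 ft. Hydraulic radius R = A/P = 573.9/75.82 = 7.569 ft. Q_A = (1.486/0.013)·573.9·7.569^(2/3)·√0.003 = 13850 ft³/s.
Channel B: Flow area A = b·y = 14.8 × 22.6 = 334.5 ft². Wetted perimeter P = b + 2y = 14.8 + 2×22.6 = 60 ft. Hydraulic radius R = A/P = 334.5/60 = 5.575 ft. Q_B = (1.486/0.013)·334.5·5.575^(2/3)·√0.003 = 6584 ft³/s.
The larger discharge is 13850 ft³/s and the smaller is 6584 ft³/s; the ratio is 2.1.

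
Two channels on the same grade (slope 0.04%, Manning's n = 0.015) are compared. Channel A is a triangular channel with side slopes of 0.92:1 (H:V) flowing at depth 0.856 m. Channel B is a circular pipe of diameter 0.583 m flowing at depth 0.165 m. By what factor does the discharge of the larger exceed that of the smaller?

22.8

Channel A: For a triangular section with side slope z = 0.92: A = zy² = 0.92×0.856² = 0.6741 m²; P = 2y√(1+z²) = 2×0.856×1.359 = 2.326 m. Hydraulic radius R = A/P = 0.6741/2.326 = 0.2898 m. Q_A = (1/0.015)·0.6741·0.2898^(2/3)·√0.0004 = 0.3936 m³/s.
Channel B: For a circular section of diameter D = 0.583 m at depth y = 0.165 m, the central angle is θ = 2 arccos(1 − 2y/D) = 2.244 rad. Then A = (D²/8)(θ − sin θ) = 0.06211 m² and P = Dθ/2 = 0.6541 m. Hydraulic radius R = A/P = 0.06211/0.6541 = 0.09496 m. Q_B = (1/0.015)·0.06211·0.09496^(2/3)·√0.0004 = 0.01724 m³/s.
The larger discharge is 0.3936 m³/s and the smaller is 0.01724 m³/s; the ratio is 22.8.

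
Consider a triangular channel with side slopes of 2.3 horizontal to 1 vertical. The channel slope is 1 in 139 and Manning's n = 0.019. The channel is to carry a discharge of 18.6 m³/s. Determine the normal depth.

Manning's equation rearranged: A R^(2/3) = nQ / (1·√S) = 0.019 × 18.6 / (√0.007194) = 4.167.
At y = 1.36 m: A R^(2/3) = 3.105 — low.
At y = 1.89 m: A R^(2/3) = 7.468 — high.
At y = 1.52 m: A R^(2/3) = 4.177 — matches.

y_n = 1.52 m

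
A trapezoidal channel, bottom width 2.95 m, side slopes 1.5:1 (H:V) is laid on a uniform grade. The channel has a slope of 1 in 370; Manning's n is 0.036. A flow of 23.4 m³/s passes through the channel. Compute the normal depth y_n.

y_n = 2.21 m

Manning's equation rearranged: A R^(2/3) = nQ / (1·√S) = 0.036 × 23.4 / (√0.002703) = 16.2.
Trying y = 2.58 m: A R^(2/3) = 22.4 — over.
Trying y = 1.75 m: A R^(2/3) = 10.1 — short.
Trying y = 2.21 m: A R^(2/3) = 16.22 — ≈ 16.2.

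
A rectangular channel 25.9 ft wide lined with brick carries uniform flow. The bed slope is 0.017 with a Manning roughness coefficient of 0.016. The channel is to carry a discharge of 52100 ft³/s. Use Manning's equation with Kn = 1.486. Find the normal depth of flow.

Manning's equation rearranged: A R^(2/3) = nQ / (1.486·√S) = 0.016 × 52100 / (1.486 × √0.017) = 4302.
At y = 29.8 ft: A R^(2/3) = 3346 — short.
At y = 45.1 ft: A R^(2/3) = 5444 — over.
At y = 36.8 ft: A R^(2/3) = 4299 — ≈ 4302.

y_n = 36.8 ft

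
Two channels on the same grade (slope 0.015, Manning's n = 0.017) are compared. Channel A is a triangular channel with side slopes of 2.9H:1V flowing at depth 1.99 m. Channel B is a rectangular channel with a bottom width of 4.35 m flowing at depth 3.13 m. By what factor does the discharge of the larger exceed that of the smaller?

Channel A: For a triangular section with side slope z = 2.9: A = zy² = 2.9×1.99² = 11.48 m²; P = 2y√(1+z²) = 2×1.99×3.068 = 12.21 m. Hydraulic radius R = A/P = 11.48/12.21 = 0.9406 m. Q_A = (1/0.017)·11.48·0.9406^(2/3)·√0.015 = 79.43 m³/s.
Channel B: Flow area A = b·y = 4.35 × 3.13 = 13.62 m². Wetted perimeter P = b + 2y = 4.35 + 2×3.13 = 10.61 m. Hydraulic radius R = A/P = 13.62/10.61 = 1.283 m. Q_B = (1/0.017)·13.62·1.283^(2/3)·√0.015 = 115.8 m³/s.
The larger discharge is 115.8 m³/s and the smaller is 79.43 m³/s; the ratio is 1.46.

1.46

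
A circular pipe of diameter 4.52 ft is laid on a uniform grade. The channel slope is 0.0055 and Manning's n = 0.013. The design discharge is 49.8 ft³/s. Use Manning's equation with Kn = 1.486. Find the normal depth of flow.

y_n = 1.81 ft

Manning's equation rearranged: A R^(2/3) = nQ / (1.486·√S) = 0.013 × 49.8 / (1.486 × √0.0055) = 5.875.
Try y = 1.34 ft: A R^(2/3) = 3.332 — short.
Try y = 2.01 ft: A R^(2/3) = 7.1 — over.
Try y = 1.81 ft: A R^(2/3) = 5.878 — close enough.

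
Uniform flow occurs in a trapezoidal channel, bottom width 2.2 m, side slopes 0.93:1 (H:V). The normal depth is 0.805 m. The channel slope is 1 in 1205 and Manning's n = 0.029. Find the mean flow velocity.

V = 0.658 m/s

With bottom width b = 2.2 m and side slope z = 0.93: A = (b + zy)y = (2.2 + 0.93×0.805)×0.805 = 2.374 m²; P = b + 2y√(1+z²) = 2.2 + 2×0.805×1.366 = 4.399 m.
Hydraulic radius R = A/P = 2.374/4.399 = 0.5396 m.
From Manning's equation, V = (1/n) R^(2/3) S^(1/2) = (1/0.029) × 0.5396^(2/3) × 0.0008299^(1/2) = 0.658 m/s.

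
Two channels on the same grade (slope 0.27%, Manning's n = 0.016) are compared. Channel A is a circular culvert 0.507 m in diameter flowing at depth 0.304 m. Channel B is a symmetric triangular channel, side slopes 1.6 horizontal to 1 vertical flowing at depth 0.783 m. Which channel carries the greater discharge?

Channel A: For a circular section of diameter D = 0.507 m at depth y = 0.304 m, the central angle is θ = 2 arccos(1 − 2y/D) = 3.543 rad. Then A = (D²/8)(θ − sin θ) = 0.1264 m² and P = Dθ/2 = 0.8981 m. Hydraulic radius R = A/P = 0.1264/0.8981 = 0.1407 m. Q_A = (1/0.016)·0.1264·0.1407^(2/3)·√0.0027 = 0.111 m³/s.
Channel B: For a triangular section with side slope z = 1.6: A = zy² = 1.6×0.783² = 0.9809 m²; P = 2y√(1+z²) = 2×0.783×1.887 = 2.955 m. Hydraulic radius R = A/P = 0.9809/2.955 = 0.332 m. Q_B = (1/0.016)·0.9809·0.332^(2/3)·√0.0027 = 1.527 m³/s.
Q_A = 0.111 m³/s vs Q_B = 1.527 m³/s, so channel B carries more.

channel B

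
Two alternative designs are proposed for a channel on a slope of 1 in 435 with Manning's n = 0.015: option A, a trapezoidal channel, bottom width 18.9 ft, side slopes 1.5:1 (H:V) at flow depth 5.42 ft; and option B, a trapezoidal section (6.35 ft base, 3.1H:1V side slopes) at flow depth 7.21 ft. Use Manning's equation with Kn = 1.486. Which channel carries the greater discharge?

Channel A: With bottom width b = 18.9 ft and side slope z = 1.5: A = (b + zy)y = (18.9 + 1.5×5.42)×5.42 = 146.5 ft²; P = b + 2y√(1+z²) = 18.9 + 2×5.42×1.803 = 38.44 ft. Hydraulic radius R = A/P = 146.5/38.44 = 3.811 ft. Q_A = (1.486/0.015)·146.5·3.811^(2/3)·√0.002299 = 1698 ft³/s.
Channel B: With bottom width b = 6.35 ft and side slope z = 3.1: A = (b + zy)y = (6.35 + 3.1×7.21)×7.21 = 206.9 ft²; P = b + 2y√(1+z²) = 6.35 + 2×7.21×3.257 = 53.32 ft. Hydraulic radius R = A/P = 206.9/53.32 = 3.881 ft. Q_B = (1.486/0.015)·206.9·3.881^(2/3)·√0.002299 = 2427 ft³/s.
Q_A = 1698 ft³/s vs Q_B = 2427 ft³/s, so channel B carries more.

channel B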